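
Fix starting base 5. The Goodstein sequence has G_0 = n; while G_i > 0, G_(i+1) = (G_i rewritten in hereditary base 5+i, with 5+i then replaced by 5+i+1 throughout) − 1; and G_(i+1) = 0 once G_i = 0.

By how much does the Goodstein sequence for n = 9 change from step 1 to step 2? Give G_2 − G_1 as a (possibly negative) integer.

base 5: 9 = 5 + 4; at 6: 6 + 4 = 10; next = 9
base 6: 9 = 6 + 3; at 7: 7 + 3 = 10; next = 9

0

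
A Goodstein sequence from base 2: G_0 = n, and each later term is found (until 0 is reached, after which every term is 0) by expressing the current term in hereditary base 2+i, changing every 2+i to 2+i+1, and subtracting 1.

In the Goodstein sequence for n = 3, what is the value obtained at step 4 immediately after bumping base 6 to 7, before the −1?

1

[0] 3 ≡ 2 + 1 (base 2). Lift 3: 4. −1: 3.
[1] 3 ≡ 3 (base 3). Lift 4: 4. −1: 3.
[2] 3 ≡ 3 (base 4). Lift 5: 3. −1: 2.
[3] 2 ≡ 2 (base 5). Lift 6: 2. −1: 1.
[4] 1 ≡ 1 (base 6). Lift 7: 1. −1: 0.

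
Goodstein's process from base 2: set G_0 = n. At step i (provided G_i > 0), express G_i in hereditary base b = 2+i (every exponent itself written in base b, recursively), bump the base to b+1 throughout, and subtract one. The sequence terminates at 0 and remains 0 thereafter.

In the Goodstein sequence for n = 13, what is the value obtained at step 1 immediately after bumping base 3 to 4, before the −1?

1280

(0) 13|_2 = 2^(2 + 1) + 2^2 + 1 ↦ 3^(3 + 1) + 3^3 + 1|_3 = 109 ⇒ 108
(1) 108|_3 = 3^(3 + 1) + 3^3 ↦ 4^(4 + 1) + 4^4|_4 = 1280 ⇒ 1279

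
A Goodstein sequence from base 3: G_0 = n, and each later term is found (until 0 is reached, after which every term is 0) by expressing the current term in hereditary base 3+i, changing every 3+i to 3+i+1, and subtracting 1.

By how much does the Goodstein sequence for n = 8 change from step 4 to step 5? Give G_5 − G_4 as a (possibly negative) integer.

0

8 —HB3→ 2·3 + 2 —bump→ 2·4 + 2 = 10 —(−1)→ 9
9 —HB4→ 2·4 + 1 —bump→ 2·5 + 1 = 11 —(−1)→ 10
10 —HB5→ 2·5 —bump→ 2·6 = 12 —(−1)→ 11
11 —HB6→ 6 + 5 —bump→ 7 + 5 = 12 —(−1)→ 11
11 —HB7→ 7 + 4 —bump→ 8 + 4 = 12 —(−1)→ 11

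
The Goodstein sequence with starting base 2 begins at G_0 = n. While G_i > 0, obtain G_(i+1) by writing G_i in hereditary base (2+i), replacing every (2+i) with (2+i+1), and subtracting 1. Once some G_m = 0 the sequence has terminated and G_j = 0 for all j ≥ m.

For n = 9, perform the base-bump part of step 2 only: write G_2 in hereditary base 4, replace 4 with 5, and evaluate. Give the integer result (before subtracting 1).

9843

step 0: 9 = 2^(2 + 1) + 1; sub 3 for 2: 3^(3 + 1) + 1; = 82; G_1 = 82−1 = 81
step 1: 81 = 3^(3 + 1); sub 4 for 3: 4^(4 + 1); = 1024; G_2 = 1024−1 = 1023
step 2: 1023 = 3·4^4 + 3·4^3 + 3·4^2 + 3·4 + 3; sub 5 for 4: 3·5^5 + 3·5^3 + 3·5^2 + 3·5 + 3; = 9843; G_3 = 9843−1 = 9842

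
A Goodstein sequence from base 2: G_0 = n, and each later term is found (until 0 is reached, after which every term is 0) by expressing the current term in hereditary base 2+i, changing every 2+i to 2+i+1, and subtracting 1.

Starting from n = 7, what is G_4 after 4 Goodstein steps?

46657

i=0: 7 = 2^2 + 2 + 1 (b=2); 2→3: 3^3 + 3 + 1 = 31; 31−1 = 30
i=1: 30 = 3^3 + 3 (b=3); 3→4: 4^4 + 4 = 260; 260−1 = 259
i=2: 259 = 4^4 + 3 (b=4); 4→5: 5^5 + 3 = 3128; 3128−1 = 3127
i=3: 3127 = 5^5 + 2 (b=5); 5→6: 6^6 + 2 = 46658; 46658−1 = 46657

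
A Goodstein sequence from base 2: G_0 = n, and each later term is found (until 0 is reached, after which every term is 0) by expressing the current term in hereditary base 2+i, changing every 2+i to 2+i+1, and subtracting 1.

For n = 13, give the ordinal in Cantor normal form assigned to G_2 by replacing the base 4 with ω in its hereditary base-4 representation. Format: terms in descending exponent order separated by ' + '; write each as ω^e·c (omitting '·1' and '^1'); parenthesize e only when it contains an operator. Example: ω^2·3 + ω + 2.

step 0: 13 = 2^(2 + 1) + 2^2 + 1; sub 3 for 2: 3^(3 + 1) + 3^3 + 1; = 109; G_1 = 109−1 = 108
step 1: 108 = 3^(3 + 1) + 3^3; sub 4 for 3: 4^(4 + 1) + 4^4; = 1280; G_2 = 1280−1 = 1279
step 2: 1279 = 4^(4 + 1) + 3·4^3 + 3·4^2 + 3·4 + 3; sub 5 for 4: 5^(5 + 1) + 3·5^3 + 3·5^2 + 3·5 + 3; = 16093; G_3 = 16093−1 = 16092

ω^(ω + 1) + ω^3·3 + ω^2·3 + ω·3 + 3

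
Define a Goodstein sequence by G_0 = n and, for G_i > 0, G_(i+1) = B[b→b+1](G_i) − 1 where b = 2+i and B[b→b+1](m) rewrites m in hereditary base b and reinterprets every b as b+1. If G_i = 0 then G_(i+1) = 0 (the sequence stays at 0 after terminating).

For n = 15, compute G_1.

i=0: 15 = 2^(2 + 1) + 2^2 + 2 + 1 (b=2); 2→3: 3^(3 + 1) + 3^3 + 3 + 1 = 112; 112−1 = 111
i=1: 111 = 3^(3 + 1) + 3^3 + 3 (b=3); 3→4: 4^(4 + 1) + 4^4 + 4 = 1284; 1284−1 = 1283

111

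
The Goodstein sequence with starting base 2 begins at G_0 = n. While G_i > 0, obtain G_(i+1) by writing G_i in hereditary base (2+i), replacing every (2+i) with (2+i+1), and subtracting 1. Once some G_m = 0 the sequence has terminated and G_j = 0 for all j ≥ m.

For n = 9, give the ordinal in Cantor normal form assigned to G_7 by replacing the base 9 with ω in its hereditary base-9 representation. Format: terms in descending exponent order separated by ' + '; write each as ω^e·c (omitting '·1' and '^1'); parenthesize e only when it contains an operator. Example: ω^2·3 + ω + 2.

(0) 9|_2 = 2^(2 + 1) + 1 ↦ 3^(3 + 1) + 1|_3 = 82 ⇒ 81
(1) 81|_3 = 3^(3 + 1) ↦ 4^(4 + 1)|_4 = 1024 ⇒ 1023
(2) 1023|_4 = 3·4^4 + 3·4^3 + 3·4^2 + 3·4 + 3 ↦ 3·5^5 + 3·5^3 + 3·5^2 + 3·5 + 3|_5 = 9843 ⇒ 9842
(3) 9842|_5 = 3·5^5 + 3·5^3 + 3·5^2 + 3·5 + 2 ↦ 3·6^6 + 3·6^3 + 3·6^2 + 3·6 + 2|_6 = 140744 ⇒ 140743
(4) 140743|_6 = 3·6^6 + 3·6^3 + 3·6^2 + 3·6 + 1 ↦ 3·7^7 + 3·7^3 + 3·7^2 + 3·7 + 1|_7 = 2471827 ⇒ 2471826
(5) 2471826|_7 = 3·7^7 + 3·7^3 + 3·7^2 + 3·7 ↦ 3·8^8 + 3·8^3 + 3·8^2 + 3·8|_8 = 50333400 ⇒ 50333399
(6) 50333399|_8 = 3·8^8 + 3·8^3 + 3·8^2 + 2·8 + 7 ↦ 3·9^9 + 3·9^3 + 3·9^2 + 2·9 + 7|_9 = 1162263922 ⇒ 1162263921

ω^ω·3 + ω^3·3 + ω^2·3 + ω·2 + 6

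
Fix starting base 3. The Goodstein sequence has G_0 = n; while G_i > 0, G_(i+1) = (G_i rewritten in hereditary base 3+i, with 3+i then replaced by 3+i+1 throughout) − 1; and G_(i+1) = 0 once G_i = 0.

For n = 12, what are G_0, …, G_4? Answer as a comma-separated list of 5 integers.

12, 19, 27, 37, 49

[0] 12 ≡ 3^2 + 3 (base 3). Lift 4: 20. −1: 19.
[1] 19 ≡ 4^2 + 3 (base 4). Lift 5: 28. −1: 27.
[2] 27 ≡ 5^2 + 2 (base 5). Lift 6: 38. −1: 37.
[3] 37 ≡ 6^2 + 1 (base 6). Lift 7: 50. −1: 49.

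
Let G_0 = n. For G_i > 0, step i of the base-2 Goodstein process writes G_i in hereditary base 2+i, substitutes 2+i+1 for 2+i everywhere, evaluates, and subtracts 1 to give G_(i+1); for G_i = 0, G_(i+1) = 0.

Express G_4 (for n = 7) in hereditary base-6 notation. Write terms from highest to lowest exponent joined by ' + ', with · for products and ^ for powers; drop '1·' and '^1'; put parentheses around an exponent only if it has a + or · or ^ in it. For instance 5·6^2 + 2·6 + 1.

i=0: 7 = 2^2 + 2 + 1 (b=2); 2→3: 3^3 + 3 + 1 = 31; 31−1 = 30
i=1: 30 = 3^3 + 3 (b=3); 3→4: 4^4 + 4 = 260; 260−1 = 259
i=2: 259 = 4^4 + 3 (b=4); 4→5: 5^5 + 3 = 3128; 3128−1 = 3127
i=3: 3127 = 5^5 + 2 (b=5); 5→6: 6^6 + 2 = 46658; 46658−1 = 46657
i=4: 46657 = 6^6 + 1 (b=6); 6→7: 7^7 + 1 = 823544; 823544−1 = 823543

6^6 + 1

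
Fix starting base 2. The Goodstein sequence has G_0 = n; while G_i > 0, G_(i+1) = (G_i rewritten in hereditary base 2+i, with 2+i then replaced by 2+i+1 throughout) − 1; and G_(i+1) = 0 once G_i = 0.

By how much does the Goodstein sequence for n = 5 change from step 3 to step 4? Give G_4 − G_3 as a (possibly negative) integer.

308

(0) 5|_2 = 2^2 + 1 ↦ 3^3 + 1|_3 = 28 ⇒ 27
(1) 27|_3 = 3^3 ↦ 4^4|_4 = 256 ⇒ 255
(2) 255|_4 = 3·4^3 + 3·4^2 + 3·4 + 3 ↦ 3·5^3 + 3·5^2 + 3·5 + 3|_5 = 468 ⇒ 467
(3) 467|_5 = 3·5^3 + 3·5^2 + 3·5 + 2 ↦ 3·6^3 + 3·6^2 + 3·6 + 2|_6 = 776 ⇒ 775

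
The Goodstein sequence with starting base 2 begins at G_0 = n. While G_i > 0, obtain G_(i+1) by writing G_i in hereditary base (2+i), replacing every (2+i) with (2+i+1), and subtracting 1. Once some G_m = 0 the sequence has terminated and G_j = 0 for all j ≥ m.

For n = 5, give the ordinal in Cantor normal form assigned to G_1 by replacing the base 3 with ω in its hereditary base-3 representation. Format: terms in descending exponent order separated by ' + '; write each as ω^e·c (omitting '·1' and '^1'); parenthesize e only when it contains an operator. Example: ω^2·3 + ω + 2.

G_0=5  [base 2] 2^2 + 1  →[2↦3]→  3^3 + 1 = 28  −1 ⇒ G_1=27
G_1=27  [base 3] 3^3  →[3↦4]→  4^4 = 256  −1 ⇒ G_2=255

ω^ω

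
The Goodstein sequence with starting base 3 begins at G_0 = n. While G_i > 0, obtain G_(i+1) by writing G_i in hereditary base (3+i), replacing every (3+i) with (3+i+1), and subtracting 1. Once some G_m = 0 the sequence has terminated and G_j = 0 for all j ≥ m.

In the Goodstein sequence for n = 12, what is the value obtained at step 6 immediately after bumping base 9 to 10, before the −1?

[0] 12 ≡ 3^2 + 3 (base 3). Lift 4: 20. −1: 19.
[1] 19 ≡ 4^2 + 3 (base 4). Lift 5: 28. −1: 27.
[2] 27 ≡ 5^2 + 2 (base 5). Lift 6: 38. −1: 37.
[3] 37 ≡ 6^2 + 1 (base 6). Lift 7: 50. −1: 49.
[4] 49 ≡ 7^2 (base 7). Lift 8: 64. −1: 63.
[5] 63 ≡ 7·8 + 7 (base 8). Lift 9: 70. −1: 69.
[6] 69 ≡ 7·9 + 6 (base 9). Lift 10: 76. −1: 75.

76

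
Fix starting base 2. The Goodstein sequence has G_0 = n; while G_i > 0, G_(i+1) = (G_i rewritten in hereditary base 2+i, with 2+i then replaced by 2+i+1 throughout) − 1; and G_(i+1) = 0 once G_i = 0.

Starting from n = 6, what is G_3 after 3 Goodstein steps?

3125

step 0: 6 = 2^2 + 2; sub 3 for 2: 3^3 + 3; = 30; G_1 = 30−1 = 29
step 1: 29 = 3^3 + 2; sub 4 for 3: 4^4 + 2; = 258; G_2 = 258−1 = 257
step 2: 257 = 4^4 + 1; sub 5 for 4: 5^5 + 1; = 3126; G_3 = 3126−1 = 3125
step 3: 3125 = 5^5; sub 6 for 5: 6^6; = 46656; G_4 = 46656−1 = 46655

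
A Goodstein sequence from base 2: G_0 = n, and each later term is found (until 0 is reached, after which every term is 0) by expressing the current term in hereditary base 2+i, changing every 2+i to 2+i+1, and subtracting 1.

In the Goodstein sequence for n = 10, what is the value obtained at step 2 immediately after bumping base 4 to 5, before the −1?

15626

G_0 = 10. HB_2(10) = 2^(2 + 1) + 2. Bump = 84. G_1 = 83.
G_1 = 83. HB_3(83) = 3^(3 + 1) + 2. Bump = 1026. G_2 = 1025.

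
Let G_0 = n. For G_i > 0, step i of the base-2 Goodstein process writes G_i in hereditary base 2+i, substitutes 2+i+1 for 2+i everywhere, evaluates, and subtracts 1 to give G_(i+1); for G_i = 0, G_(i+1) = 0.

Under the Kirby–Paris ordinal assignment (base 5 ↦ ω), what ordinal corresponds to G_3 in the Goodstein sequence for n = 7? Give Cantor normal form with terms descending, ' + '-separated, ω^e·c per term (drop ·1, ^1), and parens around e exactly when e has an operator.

7 —HB2→ 2^2 + 2 + 1 —bump→ 3^3 + 3 + 1 = 31 —(−1)→ 30
30 —HB3→ 3^3 + 3 —bump→ 4^4 + 4 = 260 —(−1)→ 259
259 —HB4→ 4^4 + 3 —bump→ 5^5 + 3 = 3128 —(−1)→ 3127
3127 —HB5→ 5^5 + 2 —bump→ 6^6 + 2 = 46658 —(−1)→ 46657

ω^ω + 2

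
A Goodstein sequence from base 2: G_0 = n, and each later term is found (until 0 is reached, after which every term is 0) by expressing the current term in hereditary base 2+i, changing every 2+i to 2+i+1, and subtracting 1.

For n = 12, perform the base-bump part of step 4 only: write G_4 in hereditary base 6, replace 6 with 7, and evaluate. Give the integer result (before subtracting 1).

(0) 12|_2 = 2^(2 + 1) + 2^2 ↦ 3^(3 + 1) + 3^3|_3 = 108 ⇒ 107
(1) 107|_3 = 3^(3 + 1) + 2·3^2 + 2·3 + 2 ↦ 4^(4 + 1) + 2·4^2 + 2·4 + 2|_4 = 1066 ⇒ 1065
(2) 1065|_4 = 4^(4 + 1) + 2·4^2 + 2·4 + 1 ↦ 5^(5 + 1) + 2·5^2 + 2·5 + 1|_5 = 15686 ⇒ 15685
(3) 15685|_5 = 5^(5 + 1) + 2·5^2 + 2·5 ↦ 6^(6 + 1) + 2·6^2 + 2·6|_6 = 280020 ⇒ 280019
(4) 280019|_6 = 6^(6 + 1) + 2·6^2 + 6 + 5 ↦ 7^(7 + 1) + 2·7^2 + 7 + 5|_7 = 5764911 ⇒ 5764910

5764911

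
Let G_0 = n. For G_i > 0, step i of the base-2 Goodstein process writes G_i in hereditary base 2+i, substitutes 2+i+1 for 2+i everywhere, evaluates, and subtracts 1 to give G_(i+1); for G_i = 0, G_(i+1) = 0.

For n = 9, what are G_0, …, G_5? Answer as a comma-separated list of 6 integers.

i=0: 9 = 2^(2 + 1) + 1 (b=2); 2→3: 3^(3 + 1) + 1 = 82; 82−1 = 81
i=1: 81 = 3^(3 + 1) (b=3); 3→4: 4^(4 + 1) = 1024; 1024−1 = 1023
i=2: 1023 = 3·4^4 + 3·4^3 + 3·4^2 + 3·4 + 3 (b=4); 4→5: 3·5^5 + 3·5^3 + 3·5^2 + 3·5 + 3 = 9843; 9843−1 = 9842
i=3: 9842 = 3·5^5 + 3·5^3 + 3·5^2 + 3·5 + 2 (b=5); 5→6: 3·6^6 + 3·6^3 + 3·6^2 + 3·6 + 2 = 140744; 140744−1 = 140743
i=4: 140743 = 3·6^6 + 3·6^3 + 3·6^2 + 3·6 + 1 (b=6); 6→7: 3·7^7 + 3·7^3 + 3·7^2 + 3·7 + 1 = 2471827; 2471827−1 = 2471826

9, 81, 1023, 9842, 140743, 2471826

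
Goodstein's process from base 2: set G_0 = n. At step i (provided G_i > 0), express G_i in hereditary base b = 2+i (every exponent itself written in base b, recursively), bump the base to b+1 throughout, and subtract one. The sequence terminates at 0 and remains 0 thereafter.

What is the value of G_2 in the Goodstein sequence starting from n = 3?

G_0=3  [base 2] 2 + 1  →[2↦3]→  3 + 1 = 4  −1 ⇒ G_1=3
G_1=3  [base 3] 3  →[3↦4]→  4 = 4  −1 ⇒ G_2=3
G_2=3  [base 4] 3  →[4↦5]→  3 = 3  −1 ⇒ G_3=2

3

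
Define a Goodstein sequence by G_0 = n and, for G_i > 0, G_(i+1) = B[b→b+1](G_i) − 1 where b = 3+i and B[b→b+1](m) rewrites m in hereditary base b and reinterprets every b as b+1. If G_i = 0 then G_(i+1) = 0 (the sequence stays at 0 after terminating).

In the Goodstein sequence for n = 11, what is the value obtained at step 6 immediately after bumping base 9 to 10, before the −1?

base 3: 11 = 3^2 + 2; at 4: 4^2 + 2 = 18; next = 17
base 4: 17 = 4^2 + 1; at 5: 5^2 + 1 = 26; next = 25
base 5: 25 = 5^2; at 6: 6^2 = 36; next = 35
base 6: 35 = 5·6 + 5; at 7: 5·7 + 5 = 40; next = 39
base 7: 39 = 5·7 + 4; at 8: 5·8 + 4 = 44; next = 43
base 8: 43 = 5·8 + 3; at 9: 5·9 + 3 = 48; next = 47
base 9: 47 = 5·9 + 2; at 10: 5·10 + 2 = 52; next = 51

52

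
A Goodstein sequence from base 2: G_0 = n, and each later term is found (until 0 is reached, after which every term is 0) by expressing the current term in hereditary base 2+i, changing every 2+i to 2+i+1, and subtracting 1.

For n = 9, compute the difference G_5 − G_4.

9 —HB2→ 2^(2 + 1) + 1 —bump→ 3^(3 + 1) + 1 = 82 —(−1)→ 81
81 —HB3→ 3^(3 + 1) —bump→ 4^(4 + 1) = 1024 —(−1)→ 1023
1023 —HB4→ 3·4^4 + 3·4^3 + 3·4^2 + 3·4 + 3 —bump→ 3·5^5 + 3·5^3 + 3·5^2 + 3·5 + 3 = 9843 —(−1)→ 9842
9842 —HB5→ 3·5^5 + 3·5^3 + 3·5^2 + 3·5 + 2 —bump→ 3·6^6 + 3·6^3 + 3·6^2 + 3·6 + 2 = 140744 —(−1)→ 140743
140743 —HB6→ 3·6^6 + 3·6^3 + 3·6^2 + 3·6 + 1 —bump→ 3·7^7 + 3·7^3 + 3·7^2 + 3·7 + 1 = 2471827 —(−1)→ 2471826

2331083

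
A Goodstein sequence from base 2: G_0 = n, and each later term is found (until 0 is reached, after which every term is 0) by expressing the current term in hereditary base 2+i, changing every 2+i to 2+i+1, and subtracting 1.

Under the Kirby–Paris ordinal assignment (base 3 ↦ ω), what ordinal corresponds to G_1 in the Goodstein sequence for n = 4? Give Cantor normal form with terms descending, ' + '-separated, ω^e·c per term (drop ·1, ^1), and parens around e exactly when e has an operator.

i=0: 4 = 2^2 (b=2); 2→3: 3^3 = 27; 27−1 = 26
i=1: 26 = 2·3^2 + 2·3 + 2 (b=3); 3→4: 2·4^2 + 2·4 + 2 = 42; 42−1 = 41

ω^2·2 + ω·2 + 2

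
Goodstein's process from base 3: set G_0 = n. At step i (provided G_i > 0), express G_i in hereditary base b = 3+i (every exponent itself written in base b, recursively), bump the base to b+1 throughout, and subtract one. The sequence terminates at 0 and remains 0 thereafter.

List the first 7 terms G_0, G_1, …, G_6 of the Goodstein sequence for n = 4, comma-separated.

i=0: 4 = 3 + 1 (b=3); 3→4: 4 + 1 = 5; 5−1 = 4
i=1: 4 = 4 (b=4); 4→5: 5 = 5; 5−1 = 4
i=2: 4 = 4 (b=5); 5→6: 4 = 4; 4−1 = 3
i=3: 3 = 3 (b=6); 6→7: 3 = 3; 3−1 = 2
i=4: 2 = 2 (b=7); 7→8: 2 = 2; 2−1 = 1
i=5: 1 = 1 (b=8); 8→9: 1 = 1; 1−1 = 0

4, 4, 4, 3, 2, 1, 0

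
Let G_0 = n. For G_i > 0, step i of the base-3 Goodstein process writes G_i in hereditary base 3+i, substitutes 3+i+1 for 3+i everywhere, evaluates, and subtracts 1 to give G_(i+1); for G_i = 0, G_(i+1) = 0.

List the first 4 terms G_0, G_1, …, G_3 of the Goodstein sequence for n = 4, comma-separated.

4, 4, 4, 3

i=0: 4 = 3 + 1 (b=3); 3→4: 4 + 1 = 5; 5−1 = 4
i=1: 4 = 4 (b=4); 4→5: 5 = 5; 5−1 = 4
i=2: 4 = 4 (b=5); 5→6: 4 = 4; 4−1 = 3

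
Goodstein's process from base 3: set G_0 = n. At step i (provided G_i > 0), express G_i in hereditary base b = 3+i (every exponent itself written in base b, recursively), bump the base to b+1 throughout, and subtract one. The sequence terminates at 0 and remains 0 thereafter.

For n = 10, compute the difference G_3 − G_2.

[0] 10 ≡ 3^2 + 1 (base 3). Lift 4: 17. −1: 16.
[1] 16 ≡ 4^2 (base 4). Lift 5: 25. −1: 24.
[2] 24 ≡ 4·5 + 4 (base 5). Lift 6: 28. −1: 27.

3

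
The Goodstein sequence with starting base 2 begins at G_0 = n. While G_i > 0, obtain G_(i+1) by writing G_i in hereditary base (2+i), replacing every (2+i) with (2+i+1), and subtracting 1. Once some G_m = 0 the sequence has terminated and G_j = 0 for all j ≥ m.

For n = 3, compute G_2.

3

G_0=3  [base 2] 2 + 1  →[2↦3]→  3 + 1 = 4  −1 ⇒ G_1=3
G_1=3  [base 3] 3  →[3↦4]→  4 = 4  −1 ⇒ G_2=3
G_2=3  [base 4] 3  →[4↦5]→  3 = 3  −1 ⇒ G_3=2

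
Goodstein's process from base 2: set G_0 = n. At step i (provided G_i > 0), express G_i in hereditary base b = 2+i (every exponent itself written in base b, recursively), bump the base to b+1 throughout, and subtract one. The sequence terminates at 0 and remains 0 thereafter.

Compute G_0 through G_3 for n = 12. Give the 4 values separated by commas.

12, 107, 1065, 15685

G_0=12  [base 2] 2^(2 + 1) + 2^2  →[2↦3]→  3^(3 + 1) + 3^3 = 108  −1 ⇒ G_1=107
G_1=107  [base 3] 3^(3 + 1) + 2·3^2 + 2·3 + 2  →[3↦4]→  4^(4 + 1) + 2·4^2 + 2·4 + 2 = 1066  −1 ⇒ G_2=1065
G_2=1065  [base 4] 4^(4 + 1) + 2·4^2 + 2·4 + 1  →[4↦5]→  5^(5 + 1) + 2·5^2 + 2·5 + 1 = 15686  −1 ⇒ G_3=15685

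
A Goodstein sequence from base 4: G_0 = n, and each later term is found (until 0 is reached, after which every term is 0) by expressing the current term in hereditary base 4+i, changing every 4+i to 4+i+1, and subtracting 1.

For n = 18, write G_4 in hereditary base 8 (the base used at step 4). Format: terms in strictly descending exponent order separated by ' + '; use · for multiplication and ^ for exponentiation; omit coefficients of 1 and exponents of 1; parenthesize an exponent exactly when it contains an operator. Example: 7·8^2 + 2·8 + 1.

G_0=18  [base 4] 4^2 + 2  →[4↦5]→  5^2 + 2 = 27  −1 ⇒ G_1=26
G_1=26  [base 5] 5^2 + 1  →[5↦6]→  6^2 + 1 = 37  −1 ⇒ G_2=36
G_2=36  [base 6] 6^2  →[6↦7]→  7^2 = 49  −1 ⇒ G_3=48
G_3=48  [base 7] 6·7 + 6  →[7↦8]→  6·8 + 6 = 54  −1 ⇒ G_4=53
G_4=53  [base 8] 6·8 + 5  →[8↦9]→  6·9 + 5 = 59  −1 ⇒ G_5=58

6·8 + 5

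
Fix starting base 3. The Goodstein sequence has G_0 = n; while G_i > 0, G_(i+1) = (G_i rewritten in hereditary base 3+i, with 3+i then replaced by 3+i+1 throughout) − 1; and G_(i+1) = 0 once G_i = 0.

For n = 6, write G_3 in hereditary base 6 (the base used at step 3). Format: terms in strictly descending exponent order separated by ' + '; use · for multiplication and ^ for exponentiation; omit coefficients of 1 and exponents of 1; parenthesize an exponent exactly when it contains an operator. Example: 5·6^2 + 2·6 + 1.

(0) 6|_3 = 2·3 ↦ 2·4|_4 = 8 ⇒ 7
(1) 7|_4 = 4 + 3 ↦ 5 + 3|_5 = 8 ⇒ 7
(2) 7|_5 = 5 + 2 ↦ 6 + 2|_6 = 8 ⇒ 7
(3) 7|_6 = 6 + 1 ↦ 7 + 1|_7 = 8 ⇒ 7

6 + 1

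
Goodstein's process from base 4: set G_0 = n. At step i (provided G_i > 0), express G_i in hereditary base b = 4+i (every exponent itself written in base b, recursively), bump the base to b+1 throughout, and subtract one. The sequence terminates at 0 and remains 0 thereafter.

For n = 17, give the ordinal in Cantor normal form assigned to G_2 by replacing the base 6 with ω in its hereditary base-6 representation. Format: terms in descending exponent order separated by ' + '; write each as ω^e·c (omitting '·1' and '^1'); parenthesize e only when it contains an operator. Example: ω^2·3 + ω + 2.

ω·5 + 5

base 4: 17 = 4^2 + 1; at 5: 5^2 + 1 = 26; next = 25
base 5: 25 = 5^2; at 6: 6^2 = 36; next = 35
base 6: 35 = 5·6 + 5; at 7: 5·7 + 5 = 40; next = 39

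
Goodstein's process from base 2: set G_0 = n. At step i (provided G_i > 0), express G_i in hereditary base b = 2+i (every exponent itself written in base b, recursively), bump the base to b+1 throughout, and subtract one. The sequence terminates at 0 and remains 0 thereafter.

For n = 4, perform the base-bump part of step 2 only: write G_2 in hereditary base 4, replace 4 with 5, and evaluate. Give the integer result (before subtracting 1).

61

G_0 = 4. HB_2(4) = 2^2. Bump = 27. G_1 = 26.
G_1 = 26. HB_3(26) = 2·3^2 + 2·3 + 2. Bump = 42. G_2 = 41.
G_2 = 41. HB_4(41) = 2·4^2 + 2·4 + 1. Bump = 61. G_3 = 60.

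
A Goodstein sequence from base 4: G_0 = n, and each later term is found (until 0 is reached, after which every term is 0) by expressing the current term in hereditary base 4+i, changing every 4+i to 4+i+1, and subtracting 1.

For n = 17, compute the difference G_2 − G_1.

G_0 = 17. HB_4(17) = 4^2 + 1. Bump = 26. G_1 = 25.
G_1 = 25. HB_5(25) = 5^2. Bump = 36. G_2 = 35.

10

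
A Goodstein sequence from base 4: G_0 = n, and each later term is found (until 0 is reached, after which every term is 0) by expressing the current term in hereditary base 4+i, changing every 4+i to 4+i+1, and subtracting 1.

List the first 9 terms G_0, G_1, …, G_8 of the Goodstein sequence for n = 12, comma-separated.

12, 14, 15, 16, 17, 18, 19, 19, 19

(0) 12|_4 = 3·4 ↦ 3·5|_5 = 15 ⇒ 14
(1) 14|_5 = 2·5 + 4 ↦ 2·6 + 4|_6 = 16 ⇒ 15
(2) 15|_6 = 2·6 + 3 ↦ 2·7 + 3|_7 = 17 ⇒ 16
(3) 16|_7 = 2·7 + 2 ↦ 2·8 + 2|_8 = 18 ⇒ 17
(4) 17|_8 = 2·8 + 1 ↦ 2·9 + 1|_9 = 19 ⇒ 18
(5) 18|_9 = 2·9 ↦ 2·10|_10 = 20 ⇒ 19
(6) 19|_10 = 10 + 9 ↦ 11 + 9|_11 = 20 ⇒ 19
(7) 19|_11 = 11 + 8 ↦ 12 + 8|_12 = 20 ⇒ 19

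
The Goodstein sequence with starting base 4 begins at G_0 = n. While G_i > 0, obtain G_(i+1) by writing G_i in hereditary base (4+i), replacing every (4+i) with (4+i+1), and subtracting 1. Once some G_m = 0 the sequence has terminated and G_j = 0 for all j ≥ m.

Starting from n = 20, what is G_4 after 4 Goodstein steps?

65

20 —HB4→ 4^2 + 4 —bump→ 5^2 + 5 = 30 —(−1)→ 29
29 —HB5→ 5^2 + 4 —bump→ 6^2 + 4 = 40 —(−1)→ 39
39 —HB6→ 6^2 + 3 —bump→ 7^2 + 3 = 52 —(−1)→ 51
51 —HB7→ 7^2 + 2 —bump→ 8^2 + 2 = 66 —(−1)→ 65
65 —HB8→ 8^2 + 1 —bump→ 9^2 + 1 = 82 —(−1)→ 81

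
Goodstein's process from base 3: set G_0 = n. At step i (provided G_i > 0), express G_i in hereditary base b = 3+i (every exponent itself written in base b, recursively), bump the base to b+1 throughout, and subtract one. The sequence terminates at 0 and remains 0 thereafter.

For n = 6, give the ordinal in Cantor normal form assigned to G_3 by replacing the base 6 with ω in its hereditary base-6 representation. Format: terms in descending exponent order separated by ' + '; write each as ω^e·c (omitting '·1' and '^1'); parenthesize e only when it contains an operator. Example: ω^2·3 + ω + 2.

ω + 1

(0) 6|_3 = 2·3 ↦ 2·4|_4 = 8 ⇒ 7
(1) 7|_4 = 4 + 3 ↦ 5 + 3|_5 = 8 ⇒ 7
(2) 7|_5 = 5 + 2 ↦ 6 + 2|_6 = 8 ⇒ 7
(3) 7|_6 = 6 + 1 ↦ 7 + 1|_7 = 8 ⇒ 7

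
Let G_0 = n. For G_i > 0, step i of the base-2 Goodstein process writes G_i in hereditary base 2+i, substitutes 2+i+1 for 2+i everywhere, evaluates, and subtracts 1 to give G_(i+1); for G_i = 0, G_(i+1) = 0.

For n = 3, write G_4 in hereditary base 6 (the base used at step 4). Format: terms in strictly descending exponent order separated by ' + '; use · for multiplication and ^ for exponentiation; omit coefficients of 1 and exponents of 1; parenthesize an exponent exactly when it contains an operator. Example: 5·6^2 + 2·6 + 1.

3 —HB2→ 2 + 1 —bump→ 3 + 1 = 4 —(−1)→ 3
3 —HB3→ 3 —bump→ 4 = 4 —(−1)→ 3
3 —HB4→ 3 —bump→ 3 = 3 —(−1)→ 2
2 —HB5→ 2 —bump→ 2 = 2 —(−1)→ 1
1 —HB6→ 1 —bump→ 1 = 1 —(−1)→ 0

1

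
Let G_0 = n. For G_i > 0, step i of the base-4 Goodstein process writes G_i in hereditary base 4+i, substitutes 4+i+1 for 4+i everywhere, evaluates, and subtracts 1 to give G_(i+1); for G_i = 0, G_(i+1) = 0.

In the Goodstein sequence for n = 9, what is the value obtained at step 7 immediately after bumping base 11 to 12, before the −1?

12

i=0: 9 = 2·4 + 1 (b=4); 4→5: 2·5 + 1 = 11; 11−1 = 10
i=1: 10 = 2·5 (b=5); 5→6: 2·6 = 12; 12−1 = 11
i=2: 11 = 6 + 5 (b=6); 6→7: 7 + 5 = 12; 12−1 = 11
i=3: 11 = 7 + 4 (b=7); 7→8: 8 + 4 = 12; 12−1 = 11
i=4: 11 = 8 + 3 (b=8); 8→9: 9 + 3 = 12; 12−1 = 11
i=5: 11 = 9 + 2 (b=9); 9→10: 10 + 2 = 12; 12−1 = 11
i=6: 11 = 10 + 1 (b=10); 10→11: 11 + 1 = 12; 12−1 = 11
i=7: 11 = 11 (b=11); 11→12: 12 = 12; 12−1 = 11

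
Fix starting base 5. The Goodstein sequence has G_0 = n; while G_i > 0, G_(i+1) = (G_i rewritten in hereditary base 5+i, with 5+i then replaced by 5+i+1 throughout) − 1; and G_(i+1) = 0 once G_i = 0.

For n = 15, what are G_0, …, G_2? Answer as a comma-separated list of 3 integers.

15, 17, 18

base 5: 15 = 3·5; at 6: 3·6 = 18; next = 17
base 6: 17 = 2·6 + 5; at 7: 2·7 + 5 = 19; next = 18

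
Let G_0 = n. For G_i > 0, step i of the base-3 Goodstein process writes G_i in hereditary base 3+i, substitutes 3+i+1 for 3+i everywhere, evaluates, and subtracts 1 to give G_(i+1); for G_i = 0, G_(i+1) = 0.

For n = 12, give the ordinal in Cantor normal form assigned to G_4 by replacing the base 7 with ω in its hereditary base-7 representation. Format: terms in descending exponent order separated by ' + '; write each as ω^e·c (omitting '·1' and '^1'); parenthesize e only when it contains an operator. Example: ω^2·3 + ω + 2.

i=0: 12 = 3^2 + 3 (b=3); 3→4: 4^2 + 4 = 20; 20−1 = 19
i=1: 19 = 4^2 + 3 (b=4); 4→5: 5^2 + 3 = 28; 28−1 = 27
i=2: 27 = 5^2 + 2 (b=5); 5→6: 6^2 + 2 = 38; 38−1 = 37
i=3: 37 = 6^2 + 1 (b=6); 6→7: 7^2 + 1 = 50; 50−1 = 49
i=4: 49 = 7^2 (b=7); 7→8: 8^2 = 64; 64−1 = 63

ω^2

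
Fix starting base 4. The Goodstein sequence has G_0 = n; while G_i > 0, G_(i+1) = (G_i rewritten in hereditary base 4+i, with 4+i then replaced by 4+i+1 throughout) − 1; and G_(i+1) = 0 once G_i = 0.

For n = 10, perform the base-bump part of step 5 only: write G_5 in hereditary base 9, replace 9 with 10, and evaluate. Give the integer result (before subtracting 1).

14

base 4: 10 = 2·4 + 2; at 5: 2·5 + 2 = 12; next = 11
base 5: 11 = 2·5 + 1; at 6: 2·6 + 1 = 13; next = 12
base 6: 12 = 2·6; at 7: 2·7 = 14; next = 13
base 7: 13 = 7 + 6; at 8: 8 + 6 = 14; next = 13
base 8: 13 = 8 + 5; at 9: 9 + 5 = 14; next = 13
base 9: 13 = 9 + 4; at 10: 10 + 4 = 14; next = 13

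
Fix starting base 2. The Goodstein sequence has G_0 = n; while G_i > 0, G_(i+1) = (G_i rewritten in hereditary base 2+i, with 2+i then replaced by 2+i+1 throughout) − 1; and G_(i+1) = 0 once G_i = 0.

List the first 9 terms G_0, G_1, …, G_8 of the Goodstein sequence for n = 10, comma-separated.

G_0 = 10. HB_2(10) = 2^(2 + 1) + 2. Bump = 84. G_1 = 83.
G_1 = 83. HB_3(83) = 3^(3 + 1) + 2. Bump = 1026. G_2 = 1025.
G_2 = 1025. HB_4(1025) = 4^(4 + 1) + 1. Bump = 15626. G_3 = 15625.
G_3 = 15625. HB_5(15625) = 5^(5 + 1). Bump = 279936. G_4 = 279935.
G_4 = 279935. HB_6(279935) = 5·6^6 + 5·6^5 + 5·6^4 + 5·6^3 + 5·6^2 + 5·6 + 5. Bump = 4215755. G_5 = 4215754.
G_5 = 4215754. HB_7(4215754) = 5·7^7 + 5·7^5 + 5·7^4 + 5·7^3 + 5·7^2 + 5·7 + 4. Bump = 84073324. G_6 = 84073323.
G_6 = 84073323. HB_8(84073323) = 5·8^8 + 5·8^5 + 5·8^4 + 5·8^3 + 5·8^2 + 5·8 + 3. Bump = 1937434593. G_7 = 1937434592.
G_7 = 1937434592. HB_9(1937434592) = 5·9^9 + 5·9^5 + 5·9^4 + 5·9^3 + 5·9^2 + 5·9 + 2. Bump = 50000555552. G_8 = 50000555551.

10, 83, 1025, 15625, 279935, 4215754, 84073323, 1937434592, 50000555551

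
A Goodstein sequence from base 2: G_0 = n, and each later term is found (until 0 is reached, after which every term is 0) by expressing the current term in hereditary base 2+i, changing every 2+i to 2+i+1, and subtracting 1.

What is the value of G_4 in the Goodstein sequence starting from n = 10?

step 0: 10 = 2^(2 + 1) + 2; sub 3 for 2: 3^(3 + 1) + 3; = 84; G_1 = 84−1 = 83
step 1: 83 = 3^(3 + 1) + 2; sub 4 for 3: 4^(4 + 1) + 2; = 1026; G_2 = 1026−1 = 1025
step 2: 1025 = 4^(4 + 1) + 1; sub 5 for 4: 5^(5 + 1) + 1; = 15626; G_3 = 15626−1 = 15625
step 3: 15625 = 5^(5 + 1); sub 6 for 5: 6^(6 + 1); = 279936; G_4 = 279936−1 = 279935
step 4: 279935 = 5·6^6 + 5·6^5 + 5·6^4 + 5·6^3 + 5·6^2 + 5·6 + 5; sub 7 for 6: 5·7^7 + 5·7^5 + 5·7^4 + 5·7^3 + 5·7^2 + 5·7 + 5; = 4215755; G_5 = 4215755−1 = 4215754

279935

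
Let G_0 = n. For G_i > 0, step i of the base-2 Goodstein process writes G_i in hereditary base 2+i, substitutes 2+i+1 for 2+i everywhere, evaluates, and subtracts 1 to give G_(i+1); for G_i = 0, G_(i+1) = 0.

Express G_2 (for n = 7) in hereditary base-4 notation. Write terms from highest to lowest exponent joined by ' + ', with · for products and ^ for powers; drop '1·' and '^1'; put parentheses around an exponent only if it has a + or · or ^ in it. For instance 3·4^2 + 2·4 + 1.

4^4 + 3

step 0: 7 = 2^2 + 2 + 1; sub 3 for 2: 3^3 + 3 + 1; = 31; G_1 = 31−1 = 30
step 1: 30 = 3^3 + 3; sub 4 for 3: 4^4 + 4; = 260; G_2 = 260−1 = 259
step 2: 259 = 4^4 + 3; sub 5 for 4: 5^5 + 3; = 3128; G_3 = 3128−1 = 3127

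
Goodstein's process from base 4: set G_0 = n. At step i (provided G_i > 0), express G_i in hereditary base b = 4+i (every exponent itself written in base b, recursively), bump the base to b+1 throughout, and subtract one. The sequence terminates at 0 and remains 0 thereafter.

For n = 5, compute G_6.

1

base 4: 5 = 4 + 1; at 5: 5 + 1 = 6; next = 5
base 5: 5 = 5; at 6: 6 = 6; next = 5
base 6: 5 = 5; at 7: 5 = 5; next = 4
base 7: 4 = 4; at 8: 4 = 4; next = 3
base 8: 3 = 3; at 9: 3 = 3; next = 2
base 9: 2 = 2; at 10: 2 = 2; next = 1
base 10: 1 = 1; at 11: 1 = 1; next = 0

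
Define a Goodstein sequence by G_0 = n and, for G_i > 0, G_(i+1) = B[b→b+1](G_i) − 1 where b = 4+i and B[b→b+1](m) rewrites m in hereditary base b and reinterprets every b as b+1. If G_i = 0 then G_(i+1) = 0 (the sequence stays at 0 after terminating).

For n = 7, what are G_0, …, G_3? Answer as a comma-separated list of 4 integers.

7, 7, 7, 7

i=0: 7 = 4 + 3 (b=4); 4→5: 5 + 3 = 8; 8−1 = 7
i=1: 7 = 5 + 2 (b=5); 5→6: 6 + 2 = 8; 8−1 = 7
i=2: 7 = 6 + 1 (b=6); 6→7: 7 + 1 = 8; 8−1 = 7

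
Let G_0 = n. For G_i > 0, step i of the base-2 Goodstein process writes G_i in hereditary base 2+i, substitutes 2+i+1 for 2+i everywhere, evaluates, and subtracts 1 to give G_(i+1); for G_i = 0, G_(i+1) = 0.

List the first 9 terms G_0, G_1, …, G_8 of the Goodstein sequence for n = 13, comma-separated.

13, 108, 1279, 16092, 280711, 5765998, 134219479, 3486786855, 100000003325

step 0: 13 = 2^(2 + 1) + 2^2 + 1; sub 3 for 2: 3^(3 + 1) + 3^3 + 1; = 109; G_1 = 109−1 = 108
step 1: 108 = 3^(3 + 1) + 3^3; sub 4 for 3: 4^(4 + 1) + 4^4; = 1280; G_2 = 1280−1 = 1279
step 2: 1279 = 4^(4 + 1) + 3·4^3 + 3·4^2 + 3·4 + 3; sub 5 for 4: 5^(5 + 1) + 3·5^3 + 3·5^2 + 3·5 + 3; = 16093; G_3 = 16093−1 = 16092
step 3: 16092 = 5^(5 + 1) + 3·5^3 + 3·5^2 + 3·5 + 2; sub 6 for 5: 6^(6 + 1) + 3·6^3 + 3·6^2 + 3·6 + 2; = 280712; G_4 = 280712−1 = 280711
step 4: 280711 = 6^(6 + 1) + 3·6^3 + 3·6^2 + 3·6 + 1; sub 7 for 6: 7^(7 + 1) + 3·7^3 + 3·7^2 + 3·7 + 1; = 5765999; G_5 = 5765999−1 = 5765998
step 5: 5765998 = 7^(7 + 1) + 3·7^3 + 3·7^2 + 3·7; sub 8 for 7: 8^(8 + 1) + 3·8^3 + 3·8^2 + 3·8; = 134219480; G_6 = 134219480−1 = 134219479
step 6: 134219479 = 8^(8 + 1) + 3·8^3 + 3·8^2 + 2·8 + 7; sub 9 for 8: 9^(9 + 1) + 3·9^3 + 3·9^2 + 2·9 + 7; = 3486786856; G_7 = 3486786856−1 = 3486786855
step 7: 3486786855 = 9^(9 + 1) + 3·9^3 + 3·9^2 + 2·9 + 6; sub 10 for 9: 10^(10 + 1) + 3·10^3 + 3·10^2 + 2·10 + 6; = 100000003326; G_8 = 100000003326−1 = 100000003325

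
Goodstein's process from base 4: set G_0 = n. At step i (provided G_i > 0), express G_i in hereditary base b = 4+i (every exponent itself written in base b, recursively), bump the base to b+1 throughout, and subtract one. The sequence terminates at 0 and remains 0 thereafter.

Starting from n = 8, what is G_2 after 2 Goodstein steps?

step 0: 8 = 2·4; sub 5 for 4: 2·5; = 10; G_1 = 10−1 = 9
step 1: 9 = 5 + 4; sub 6 for 5: 6 + 4; = 10; G_2 = 10−1 = 9
step 2: 9 = 6 + 3; sub 7 for 6: 7 + 3; = 10; G_3 = 10−1 = 9

9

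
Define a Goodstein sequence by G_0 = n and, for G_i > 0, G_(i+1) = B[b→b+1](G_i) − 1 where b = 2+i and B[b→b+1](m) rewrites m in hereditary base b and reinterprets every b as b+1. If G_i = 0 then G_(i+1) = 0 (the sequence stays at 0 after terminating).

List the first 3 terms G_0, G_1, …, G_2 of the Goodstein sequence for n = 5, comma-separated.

5, 27, 255

G_0 = 5. HB_2(5) = 2^2 + 1. Bump = 28. G_1 = 27.
G_1 = 27. HB_3(27) = 3^3. Bump = 256. G_2 = 255.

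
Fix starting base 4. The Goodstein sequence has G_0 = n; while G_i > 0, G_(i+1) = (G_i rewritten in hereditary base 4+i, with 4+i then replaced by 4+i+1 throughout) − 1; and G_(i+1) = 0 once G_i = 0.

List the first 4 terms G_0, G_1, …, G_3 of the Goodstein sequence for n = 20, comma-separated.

20, 29, 39, 51

[0] 20 ≡ 4^2 + 4 (base 4). Lift 5: 30. −1: 29.
[1] 29 ≡ 5^2 + 4 (base 5). Lift 6: 40. −1: 39.
[2] 39 ≡ 6^2 + 3 (base 6). Lift 7: 52. −1: 51.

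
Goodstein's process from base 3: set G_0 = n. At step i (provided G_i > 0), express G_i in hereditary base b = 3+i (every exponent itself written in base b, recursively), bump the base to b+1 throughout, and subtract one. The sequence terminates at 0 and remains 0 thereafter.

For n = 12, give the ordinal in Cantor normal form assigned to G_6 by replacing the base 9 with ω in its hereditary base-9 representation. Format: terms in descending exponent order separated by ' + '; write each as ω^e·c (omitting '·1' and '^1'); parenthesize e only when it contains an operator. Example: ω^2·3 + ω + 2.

ω·7 + 6

(0) 12|_3 = 3^2 + 3 ↦ 4^2 + 4|_4 = 20 ⇒ 19
(1) 19|_4 = 4^2 + 3 ↦ 5^2 + 3|_5 = 28 ⇒ 27
(2) 27|_5 = 5^2 + 2 ↦ 6^2 + 2|_6 = 38 ⇒ 37
(3) 37|_6 = 6^2 + 1 ↦ 7^2 + 1|_7 = 50 ⇒ 49
(4) 49|_7 = 7^2 ↦ 8^2|_8 = 64 ⇒ 63
(5) 63|_8 = 7·8 + 7 ↦ 7·9 + 7|_9 = 70 ⇒ 69
(6) 69|_9 = 7·9 + 6 ↦ 7·10 + 6|_10 = 76 ⇒ 75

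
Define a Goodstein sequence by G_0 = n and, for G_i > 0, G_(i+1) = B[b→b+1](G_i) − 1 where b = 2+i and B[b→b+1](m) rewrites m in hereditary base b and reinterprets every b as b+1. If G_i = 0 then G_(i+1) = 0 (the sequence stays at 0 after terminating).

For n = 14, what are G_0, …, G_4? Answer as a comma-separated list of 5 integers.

G_0 = 14. HB_2(14) = 2^(2 + 1) + 2^2 + 2. Bump = 111. G_1 = 110.
G_1 = 110. HB_3(110) = 3^(3 + 1) + 3^3 + 2. Bump = 1282. G_2 = 1281.
G_2 = 1281. HB_4(1281) = 4^(4 + 1) + 4^4 + 1. Bump = 18751. G_3 = 18750.
G_3 = 18750. HB_5(18750) = 5^(5 + 1) + 5^5. Bump = 326592. G_4 = 326591.

14, 110, 1281, 18750, 326591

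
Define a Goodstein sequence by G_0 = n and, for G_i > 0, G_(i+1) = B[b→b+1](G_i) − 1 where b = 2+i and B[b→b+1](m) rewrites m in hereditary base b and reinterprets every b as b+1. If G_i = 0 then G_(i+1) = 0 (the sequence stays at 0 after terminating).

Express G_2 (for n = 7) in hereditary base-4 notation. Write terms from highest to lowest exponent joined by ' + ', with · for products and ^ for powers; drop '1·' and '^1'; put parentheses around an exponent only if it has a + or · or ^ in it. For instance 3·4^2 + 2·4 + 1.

base 2: 7 = 2^2 + 2 + 1; at 3: 3^3 + 3 + 1 = 31; next = 30
base 3: 30 = 3^3 + 3; at 4: 4^4 + 4 = 260; next = 259
base 4: 259 = 4^4 + 3; at 5: 5^5 + 3 = 3128; next = 3127

4^4 + 3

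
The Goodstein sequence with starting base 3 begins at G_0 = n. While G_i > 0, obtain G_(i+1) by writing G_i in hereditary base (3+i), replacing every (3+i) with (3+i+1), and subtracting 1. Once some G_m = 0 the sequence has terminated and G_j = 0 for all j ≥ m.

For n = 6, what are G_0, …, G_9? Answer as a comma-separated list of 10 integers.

base 3: 6 = 2·3; at 4: 2·4 = 8; next = 7
base 4: 7 = 4 + 3; at 5: 5 + 3 = 8; next = 7
base 5: 7 = 5 + 2; at 6: 6 + 2 = 8; next = 7
base 6: 7 = 6 + 1; at 7: 7 + 1 = 8; next = 7
base 7: 7 = 7; at 8: 8 = 8; next = 7
base 8: 7 = 7; at 9: 7 = 7; next = 6
base 9: 6 = 6; at 10: 6 = 6; next = 5
base 10: 5 = 5; at 11: 5 = 5; next = 4
base 11: 4 = 4; at 12: 4 = 4; next = 3

6, 7, 7, 7, 7, 7, 6, 5, 4, 3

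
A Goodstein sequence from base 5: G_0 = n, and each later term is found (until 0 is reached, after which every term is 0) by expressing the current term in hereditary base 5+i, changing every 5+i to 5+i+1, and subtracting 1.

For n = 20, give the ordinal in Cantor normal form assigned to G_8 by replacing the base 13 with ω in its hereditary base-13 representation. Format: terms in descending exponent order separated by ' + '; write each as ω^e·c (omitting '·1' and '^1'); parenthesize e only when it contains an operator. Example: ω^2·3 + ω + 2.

i=0: 20 = 4·5 (b=5); 5→6: 4·6 = 24; 24−1 = 23
i=1: 23 = 3·6 + 5 (b=6); 6→7: 3·7 + 5 = 26; 26−1 = 25
i=2: 25 = 3·7 + 4 (b=7); 7→8: 3·8 + 4 = 28; 28−1 = 27
i=3: 27 = 3·8 + 3 (b=8); 8→9: 3·9 + 3 = 30; 30−1 = 29
i=4: 29 = 3·9 + 2 (b=9); 9→10: 3·10 + 2 = 32; 32−1 = 31
i=5: 31 = 3·10 + 1 (b=10); 10→11: 3·11 + 1 = 34; 34−1 = 33
i=6: 33 = 3·11 (b=11); 11→12: 3·12 = 36; 36−1 = 35
i=7: 35 = 2·12 + 11 (b=12); 12→13: 2·13 + 11 = 37; 37−1 = 36

ω·2 + 10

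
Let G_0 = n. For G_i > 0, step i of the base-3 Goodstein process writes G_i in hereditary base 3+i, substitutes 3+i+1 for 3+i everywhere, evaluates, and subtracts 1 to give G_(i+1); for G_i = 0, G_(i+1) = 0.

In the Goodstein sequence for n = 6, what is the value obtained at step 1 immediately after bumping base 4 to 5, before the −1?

8

[0] 6 ≡ 2·3 (base 3). Lift 4: 8. −1: 7.
[1] 7 ≡ 4 + 3 (base 4). Lift 5: 8. −1: 7.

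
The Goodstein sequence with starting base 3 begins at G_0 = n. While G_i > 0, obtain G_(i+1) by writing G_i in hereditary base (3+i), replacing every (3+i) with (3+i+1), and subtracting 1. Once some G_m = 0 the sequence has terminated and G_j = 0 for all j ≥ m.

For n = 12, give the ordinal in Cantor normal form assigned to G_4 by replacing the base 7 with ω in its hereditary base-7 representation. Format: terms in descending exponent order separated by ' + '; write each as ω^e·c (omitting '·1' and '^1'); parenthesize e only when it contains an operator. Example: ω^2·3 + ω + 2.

ω^2

G_0 = 12. HB_3(12) = 3^2 + 3. Bump = 20. G_1 = 19.
G_1 = 19. HB_4(19) = 4^2 + 3. Bump = 28. G_2 = 27.
G_2 = 27. HB_5(27) = 5^2 + 2. Bump = 38. G_3 = 37.
G_3 = 37. HB_6(37) = 6^2 + 1. Bump = 50. G_4 = 49.
G_4 = 49. HB_7(49) = 7^2. Bump = 64. G_5 = 63.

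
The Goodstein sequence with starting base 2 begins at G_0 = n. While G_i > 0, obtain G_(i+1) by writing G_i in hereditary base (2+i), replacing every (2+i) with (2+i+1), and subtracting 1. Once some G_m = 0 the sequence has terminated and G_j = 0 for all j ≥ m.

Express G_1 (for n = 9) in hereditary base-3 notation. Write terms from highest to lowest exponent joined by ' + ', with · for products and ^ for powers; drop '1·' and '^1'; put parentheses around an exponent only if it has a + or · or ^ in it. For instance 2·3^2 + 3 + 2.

base 2: 9 = 2^(2 + 1) + 1; at 3: 3^(3 + 1) + 1 = 82; next = 81
base 3: 81 = 3^(3 + 1); at 4: 4^(4 + 1) = 1024; next = 1023

3^(3 + 1)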